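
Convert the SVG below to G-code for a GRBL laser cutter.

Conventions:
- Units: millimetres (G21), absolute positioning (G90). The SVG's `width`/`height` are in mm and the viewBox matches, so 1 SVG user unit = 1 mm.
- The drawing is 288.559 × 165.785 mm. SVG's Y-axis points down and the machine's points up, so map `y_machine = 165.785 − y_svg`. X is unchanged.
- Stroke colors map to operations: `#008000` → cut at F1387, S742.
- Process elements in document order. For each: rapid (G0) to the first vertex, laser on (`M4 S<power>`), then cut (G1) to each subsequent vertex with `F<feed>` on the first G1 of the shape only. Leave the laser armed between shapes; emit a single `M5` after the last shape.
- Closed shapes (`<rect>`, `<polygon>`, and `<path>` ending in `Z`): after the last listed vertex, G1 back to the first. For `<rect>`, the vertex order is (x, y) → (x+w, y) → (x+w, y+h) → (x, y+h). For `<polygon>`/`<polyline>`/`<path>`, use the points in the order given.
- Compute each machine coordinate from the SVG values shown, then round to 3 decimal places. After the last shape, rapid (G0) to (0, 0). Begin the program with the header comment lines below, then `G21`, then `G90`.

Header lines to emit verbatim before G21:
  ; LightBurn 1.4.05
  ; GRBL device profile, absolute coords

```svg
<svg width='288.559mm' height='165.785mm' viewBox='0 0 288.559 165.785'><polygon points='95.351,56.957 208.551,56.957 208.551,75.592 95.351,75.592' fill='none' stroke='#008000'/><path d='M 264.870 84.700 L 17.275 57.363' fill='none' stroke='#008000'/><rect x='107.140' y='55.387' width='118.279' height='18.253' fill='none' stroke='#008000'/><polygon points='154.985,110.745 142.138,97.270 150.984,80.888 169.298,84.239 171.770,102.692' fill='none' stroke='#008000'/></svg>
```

viewBox `0 0 288.559 165.785` with mm width/height → 1 unit = 1 mm. Flip: y_m = 165.785 − y_svg.

**Shape 1** — `<polygon>` rectangle, stroke `#008000` → cut (S742, F1387). Machine vertices: (95.351,108.828) → (208.551,108.828) → (208.551,90.193) → (95.351,90.193) → (95.351,108.828). Closed: final G1 returns to the first vertex.

**Shape 2** — `<path>` line segment, stroke `#008000` → cut (S742, F1387). Machine vertices: (264.870,81.085) → (17.275,108.422). Open path.

**Shape 3** — `<rect>` rectangle, stroke `#008000` → cut (S742, F1387). Machine vertices: (107.140,110.398) → (225.419,110.398) → (225.419,92.145) → (107.140,92.145) → (107.140,110.398). Closed: final G1 returns to the first vertex.

**Shape 4** — `<polygon>` regular polygon, stroke `#008000` → cut (S742, F1387). Machine vertices: (154.985,55.040) → (142.138,68.515) → (150.984,84.897) → (169.298,81.546) → (171.770,63.093) → (154.985,55.040). Closed: final G1 returns to the first vertex.

; LightBurn 1.4.05
; GRBL device profile, absolute coords
G21
G90
G0 X95.351 Y108.828
M4 S742
G1 X208.551 Y108.828 F1387
G1 X208.551 Y90.193
G1 X95.351 Y90.193
G1 X95.351 Y108.828
G0 X264.870 Y81.085
M4 S742
G1 X17.275 Y108.422 F1387
G0 X107.140 Y110.398
M4 S742
G1 X225.419 Y110.398 F1387
G1 X225.419 Y92.145
G1 X107.140 Y92.145
G1 X107.140 Y110.398
G0 X154.985 Y55.040
M4 S742
G1 X142.138 Y68.515 F1387
G1 X150.984 Y84.897
G1 X169.298 Y81.546
G1 X171.770 Y63.093
G1 X154.985 Y55.040
M5
G0 X0.000 Y0.000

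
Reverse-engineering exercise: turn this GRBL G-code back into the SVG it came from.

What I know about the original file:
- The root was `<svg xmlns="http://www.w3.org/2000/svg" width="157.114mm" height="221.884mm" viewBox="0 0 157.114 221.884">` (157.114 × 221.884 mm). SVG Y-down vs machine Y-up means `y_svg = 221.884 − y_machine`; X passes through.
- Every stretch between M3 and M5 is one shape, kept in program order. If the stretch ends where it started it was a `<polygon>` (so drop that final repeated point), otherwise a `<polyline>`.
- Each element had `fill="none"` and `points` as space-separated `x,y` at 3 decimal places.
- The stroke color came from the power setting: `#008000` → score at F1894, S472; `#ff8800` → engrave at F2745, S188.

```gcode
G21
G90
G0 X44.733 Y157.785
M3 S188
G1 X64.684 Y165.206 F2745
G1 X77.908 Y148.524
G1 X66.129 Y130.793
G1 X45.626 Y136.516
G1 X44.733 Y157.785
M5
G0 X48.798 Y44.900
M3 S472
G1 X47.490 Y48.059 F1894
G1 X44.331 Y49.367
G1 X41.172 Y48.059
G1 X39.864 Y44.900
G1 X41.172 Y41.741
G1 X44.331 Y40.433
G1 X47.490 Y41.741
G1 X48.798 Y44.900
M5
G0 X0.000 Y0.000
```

Each laser-on run becomes one SVG element. Flip Y back into SVG space with y_svg = 221.884 − y_machine.

Run 1: power S188 maps to stroke `#ff8800` (engrave). The run returns to its start, so emit a `<polygon>` with points (Y-flipped): 44.733,64.099 64.684,56.678 77.908,73.360 66.129,91.091 45.626,85.368.

Run 2: S472 ⇒ score layer `#008000`. The run returns to its start, so emit a `<polygon>` with points (Y-flipped): 48.798,176.984 47.490,173.825 44.331,172.517 41.172,173.825 39.864,176.984 41.172,180.143 44.331,181.451 47.490,180.143.

<svg xmlns="http://www.w3.org/2000/svg" width="157.114mm" height="221.884mm" viewBox="0 0 157.114 221.884">
  <polygon points="44.733,64.099 64.684,56.678 77.908,73.360 66.129,91.091 45.626,85.368" fill="none" stroke="#ff8800"/>
  <polygon points="48.798,176.984 47.490,173.825 44.331,172.517 41.172,173.825 39.864,176.984 41.172,180.143 44.331,181.451 47.490,180.143" fill="none" stroke="#008000"/>
</svg>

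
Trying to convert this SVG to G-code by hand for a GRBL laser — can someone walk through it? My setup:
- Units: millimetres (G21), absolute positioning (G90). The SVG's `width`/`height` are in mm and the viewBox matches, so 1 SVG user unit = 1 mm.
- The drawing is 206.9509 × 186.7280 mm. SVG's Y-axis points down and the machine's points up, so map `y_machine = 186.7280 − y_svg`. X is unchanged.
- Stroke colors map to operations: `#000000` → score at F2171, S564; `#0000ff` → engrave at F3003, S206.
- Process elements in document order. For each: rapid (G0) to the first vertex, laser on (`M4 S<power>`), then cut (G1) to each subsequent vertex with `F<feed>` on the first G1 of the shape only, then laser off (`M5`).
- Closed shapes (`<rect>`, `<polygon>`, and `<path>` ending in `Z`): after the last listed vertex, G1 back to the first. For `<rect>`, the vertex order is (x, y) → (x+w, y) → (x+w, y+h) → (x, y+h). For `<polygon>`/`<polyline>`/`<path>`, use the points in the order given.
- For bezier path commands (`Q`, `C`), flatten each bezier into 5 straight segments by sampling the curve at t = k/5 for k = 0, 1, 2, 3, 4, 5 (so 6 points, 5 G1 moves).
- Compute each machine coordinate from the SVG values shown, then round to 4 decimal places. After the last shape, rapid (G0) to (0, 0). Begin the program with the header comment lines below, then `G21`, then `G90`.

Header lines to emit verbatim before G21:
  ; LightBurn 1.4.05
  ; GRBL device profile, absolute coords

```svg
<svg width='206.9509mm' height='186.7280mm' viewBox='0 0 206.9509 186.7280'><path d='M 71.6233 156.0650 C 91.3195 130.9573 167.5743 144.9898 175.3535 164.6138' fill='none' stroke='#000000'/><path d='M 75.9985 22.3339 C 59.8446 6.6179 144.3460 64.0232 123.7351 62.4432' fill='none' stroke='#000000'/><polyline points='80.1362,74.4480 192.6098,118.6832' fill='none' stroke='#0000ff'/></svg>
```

viewBox `0 0 206.9509 186.7280` with mm width/height → 1 unit = 1 mm. Flip: y_m = 186.7280 − y_svg.

**Shape 1** — `<path>` cubic bezier, stroke `#000000` → score (S564, F2171). Control points (SVG): P0=(71.6233,156.0650), P1=(91.3195,130.9573), P2=(167.5743,144.9898), P3=(175.3535,164.6138); sampled at t=k/5. Machine vertices: (71.6233,30.6630) → (89.2278,41.2992) → (114.4047,44.1521) → (141.1524,40.8320) → (163.4692,32.9492) → (175.3535,22.1142). Open path.

**Shape 2** — `<path>` cubic bezier, stroke `#000000` → score (S564, F2171). Control points (SVG): P0=(75.9985,22.3339), P1=(59.8446,6.6179), P2=(144.3460,64.0232), P3=(123.7351,62.4432); sampled at t=k/5. Machine vertices: (75.9985,164.3941) → (76.7387,166.1060) → (91.7592,156.6099) → (111.1834,142.2469) → (125.1343,129.3582) → (123.7351,124.2848). Open path.

**Shape 3** — `<polyline>` line segment, stroke `#0000ff` → engrave (S206, F3003). Machine vertices: (80.1362,112.2800) → (192.6098,68.0448). Open path.

; LightBurn 1.4.05
; GRBL device profile, absolute coords
G21
G90
G0 X71.6233 Y30.6630
M4 S564
G1 X89.2278 Y41.2992 F2171
G1 X114.4047 Y44.1521
G1 X141.1524 Y40.8320
G1 X163.4692 Y32.9492
G1 X175.3535 Y22.1142
M5
G0 X75.9985 Y164.3941
M4 S564
G1 X76.7387 Y166.1060 F2171
G1 X91.7592 Y156.6099
G1 X111.1834 Y142.2469
G1 X125.1343 Y129.3582
G1 X123.7351 Y124.2848
M5
G0 X80.1362 Y112.2800
M4 S206
G1 X192.6098 Y68.0448 F3003
M5
G0 X0.0000 Y0.0000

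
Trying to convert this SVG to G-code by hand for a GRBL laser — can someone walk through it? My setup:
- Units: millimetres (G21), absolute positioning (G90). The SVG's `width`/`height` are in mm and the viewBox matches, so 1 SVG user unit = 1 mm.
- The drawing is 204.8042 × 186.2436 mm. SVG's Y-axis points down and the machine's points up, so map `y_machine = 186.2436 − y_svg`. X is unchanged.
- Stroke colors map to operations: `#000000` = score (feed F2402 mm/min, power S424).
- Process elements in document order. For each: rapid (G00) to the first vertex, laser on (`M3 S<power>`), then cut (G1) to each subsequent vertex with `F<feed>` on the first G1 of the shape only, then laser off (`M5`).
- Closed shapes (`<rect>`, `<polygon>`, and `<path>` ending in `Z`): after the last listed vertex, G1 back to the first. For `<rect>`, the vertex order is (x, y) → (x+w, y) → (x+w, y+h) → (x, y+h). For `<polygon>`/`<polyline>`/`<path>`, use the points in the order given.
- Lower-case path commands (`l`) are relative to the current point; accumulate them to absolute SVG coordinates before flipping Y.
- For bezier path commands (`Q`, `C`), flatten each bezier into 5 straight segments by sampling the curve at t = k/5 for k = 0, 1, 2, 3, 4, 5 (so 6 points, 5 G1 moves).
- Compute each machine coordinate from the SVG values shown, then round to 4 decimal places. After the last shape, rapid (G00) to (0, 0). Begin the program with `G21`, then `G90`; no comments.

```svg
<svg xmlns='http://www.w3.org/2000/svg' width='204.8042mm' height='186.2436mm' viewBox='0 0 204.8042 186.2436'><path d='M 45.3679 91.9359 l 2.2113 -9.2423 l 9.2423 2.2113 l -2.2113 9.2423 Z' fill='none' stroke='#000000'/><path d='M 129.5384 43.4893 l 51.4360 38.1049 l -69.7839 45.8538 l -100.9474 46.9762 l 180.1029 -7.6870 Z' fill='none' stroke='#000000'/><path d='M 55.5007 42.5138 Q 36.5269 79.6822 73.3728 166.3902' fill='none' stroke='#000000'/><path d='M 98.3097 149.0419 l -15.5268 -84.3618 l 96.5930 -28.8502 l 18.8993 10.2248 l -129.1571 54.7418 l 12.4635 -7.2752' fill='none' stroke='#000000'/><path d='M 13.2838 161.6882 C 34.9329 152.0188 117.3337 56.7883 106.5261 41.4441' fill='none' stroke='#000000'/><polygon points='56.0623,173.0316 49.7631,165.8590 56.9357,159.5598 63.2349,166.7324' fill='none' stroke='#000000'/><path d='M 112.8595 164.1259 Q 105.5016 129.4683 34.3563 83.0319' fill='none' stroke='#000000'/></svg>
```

Since the viewBox matches the mm dimensions, user units are millimetres directly. The only transform is the Y-flip y_m = 186.2436 − y_svg.

Shape 1 is a regular polygon drawn with `<path>`. Its stroke #000000 means score at S424, F2402. After flipping Y the toolpath is (45.3679,94.3077) → (47.5792,103.5500) → (56.8215,101.3387) → (54.6102,92.0964) → (45.3679,94.3077), returning to the start.

Shape 2 is a closed polygon drawn with `<path>`. Its stroke #000000 means score at S424, F2402. After flipping Y the toolpath is (129.5384,142.7543) → (180.9744,104.6494) → (111.1905,58.7956) → (10.2431,11.8194) → (190.3460,19.5064) → (129.5384,142.7543), returning to the start.

Shape 3 is a quadratic bezier drawn with `<path>`. Its stroke #000000 means score at S424, F2402. After flipping Y the toolpath is (55.5007,143.7298) → (50.1440,126.8809) → (49.2528,106.0687) → (52.8272,81.2935) → (60.8672,52.5550) → (73.3728,19.8534).

Shape 4 is a open polyline drawn with `<path>`. Its stroke #000000 means score at S424, F2402. After flipping Y the toolpath is (98.3097,37.2017) → (82.7829,121.5635) → (179.3759,150.4137) → (198.2752,140.1889) → (69.1181,85.4471) → (81.5816,92.7223).

Shape 5 is a cubic bezier drawn with `<path>`. Its stroke #000000 means score at S424, F2402. After flipping Y the toolpath is (13.2838,24.5554) → (32.3318,39.3008) → (58.5701,66.6394) → (84.6086,98.6297) → (103.0573,127.3302) → (106.5261,144.7995).

Shape 6 is a regular polygon drawn with `<polygon>`. Its stroke #000000 means score at S424, F2402. After flipping Y the toolpath is (56.0623,13.2120) → (49.7631,20.3846) → (56.9357,26.6838) → (63.2349,19.5112) → (56.0623,13.2120), returning to the start.

Shape 7 is a quadratic bezier drawn with `<path>`. Its stroke #000000 means score at S424, F2402. After flipping Y the toolpath is (112.8595,22.1177) → (107.3648,36.4519) → (96.7672,51.7284) → (81.0666,67.9472) → (60.2629,85.1083) → (34.3563,103.2117).

G21
G90
G00 X45.3679 Y94.3077
M3 S424
G1 X47.5792 Y103.5500 F2402
G1 X56.8215 Y101.3387
G1 X54.6102 Y92.0964
G1 X45.3679 Y94.3077
M5
G00 X129.5384 Y142.7543
M3 S424
G1 X180.9744 Y104.6494 F2402
G1 X111.1905 Y58.7956
G1 X10.2431 Y11.8194
G1 X190.3460 Y19.5064
G1 X129.5384 Y142.7543
M5
G00 X55.5007 Y143.7298
M3 S424
G1 X50.1440 Y126.8809 F2402
G1 X49.2528 Y106.0687
G1 X52.8272 Y81.2935
G1 X60.8672 Y52.5550
G1 X73.3728 Y19.8534
M5
G00 X98.3097 Y37.2017
M3 S424
G1 X82.7829 Y121.5635 F2402
G1 X179.3759 Y150.4137
G1 X198.2752 Y140.1889
G1 X69.1181 Y85.4471
G1 X81.5816 Y92.7223
M5
G00 X13.2838 Y24.5554
M3 S424
G1 X32.3318 Y39.3008 F2402
G1 X58.5701 Y66.6394
G1 X84.6086 Y98.6297
G1 X103.0573 Y127.3302
G1 X106.5261 Y144.7995
M5
G00 X56.0623 Y13.2120
M3 S424
G1 X49.7631 Y20.3846 F2402
G1 X56.9357 Y26.6838
G1 X63.2349 Y19.5112
G1 X56.0623 Y13.2120
M5
G00 X112.8595 Y22.1177
M3 S424
G1 X107.3648 Y36.4519 F2402
G1 X96.7672 Y51.7284
G1 X81.0666 Y67.9472
G1 X60.2629 Y85.1083
G1 X34.3563 Y103.2117
M5
G00 X0.0000 Y0.0000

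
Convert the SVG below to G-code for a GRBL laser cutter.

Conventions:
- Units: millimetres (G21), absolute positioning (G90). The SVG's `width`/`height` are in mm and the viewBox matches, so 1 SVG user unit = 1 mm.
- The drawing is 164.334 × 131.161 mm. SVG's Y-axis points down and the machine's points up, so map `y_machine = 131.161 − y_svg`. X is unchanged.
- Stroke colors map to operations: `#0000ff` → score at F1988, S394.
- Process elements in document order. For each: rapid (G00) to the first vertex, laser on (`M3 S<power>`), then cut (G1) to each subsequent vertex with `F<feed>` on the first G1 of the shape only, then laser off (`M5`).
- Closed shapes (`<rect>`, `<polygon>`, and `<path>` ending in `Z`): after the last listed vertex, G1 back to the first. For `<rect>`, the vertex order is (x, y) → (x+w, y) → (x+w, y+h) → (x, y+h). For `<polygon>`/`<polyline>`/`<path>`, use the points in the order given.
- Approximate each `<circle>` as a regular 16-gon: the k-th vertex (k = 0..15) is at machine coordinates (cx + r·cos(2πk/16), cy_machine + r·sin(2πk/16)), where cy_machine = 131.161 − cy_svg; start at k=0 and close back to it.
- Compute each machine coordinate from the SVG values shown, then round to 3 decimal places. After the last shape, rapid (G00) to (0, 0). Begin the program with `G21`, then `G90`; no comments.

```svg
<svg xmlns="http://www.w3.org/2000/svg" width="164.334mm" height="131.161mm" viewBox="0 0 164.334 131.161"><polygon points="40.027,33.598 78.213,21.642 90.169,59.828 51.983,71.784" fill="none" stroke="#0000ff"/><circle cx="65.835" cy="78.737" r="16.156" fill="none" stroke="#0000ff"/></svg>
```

G21
G90
G00 X40.027 Y97.563
M3 S394
G1 X78.213 Y109.519 F1988
G1 X90.169 Y71.333
G1 X51.983 Y59.377
G1 X40.027 Y97.563
M5
G00 X81.991 Y52.424
M3 S394
G1 X80.761 Y58.607 F1988
G1 X77.259 Y63.848
G1 X72.018 Y67.350
G1 X65.835 Y68.580
G1 X59.652 Y67.350
G1 X54.411 Y63.848
G1 X50.909 Y58.607
G1 X49.679 Y52.424
G1 X50.909 Y46.241
G1 X54.411 Y41.000
G1 X59.652 Y37.498
G1 X65.835 Y36.268
G1 X72.018 Y37.498
G1 X77.259 Y41.000
G1 X80.761 Y46.241
G1 X81.991 Y52.424
M5
G00 X0.000 Y0.000

viewBox `0 0 164.334 131.161` with mm width/height → 1 unit = 1 mm. Flip: y_m = 131.161 − y_svg.

**Shape 1** — `<polygon>` regular polygon, stroke `#0000ff` → score (S394, F1988). Machine vertices: (40.027,97.563) → (78.213,109.519) → (90.169,71.333) → (51.983,59.377) → (40.027,97.563). Closed: final G1 returns to the first vertex.

**Shape 2** — `<circle>` circle, stroke `#0000ff` → score (S394, F1988). Machine vertices: (81.991,52.424) → (80.761,58.607) → (77.259,63.848) → (72.018,67.350) → (65.835,68.580) → (59.652,67.350) → (54.411,63.848) → (50.909,58.607) → (49.679,52.424) → (50.909,46.241) → (54.411,41.000) → (59.652,37.498) → (65.835,36.268) → (72.018,37.498) → (77.259,41.000) → (80.761,46.241) → (81.991,52.424). Closed: final G1 returns to the first vertex.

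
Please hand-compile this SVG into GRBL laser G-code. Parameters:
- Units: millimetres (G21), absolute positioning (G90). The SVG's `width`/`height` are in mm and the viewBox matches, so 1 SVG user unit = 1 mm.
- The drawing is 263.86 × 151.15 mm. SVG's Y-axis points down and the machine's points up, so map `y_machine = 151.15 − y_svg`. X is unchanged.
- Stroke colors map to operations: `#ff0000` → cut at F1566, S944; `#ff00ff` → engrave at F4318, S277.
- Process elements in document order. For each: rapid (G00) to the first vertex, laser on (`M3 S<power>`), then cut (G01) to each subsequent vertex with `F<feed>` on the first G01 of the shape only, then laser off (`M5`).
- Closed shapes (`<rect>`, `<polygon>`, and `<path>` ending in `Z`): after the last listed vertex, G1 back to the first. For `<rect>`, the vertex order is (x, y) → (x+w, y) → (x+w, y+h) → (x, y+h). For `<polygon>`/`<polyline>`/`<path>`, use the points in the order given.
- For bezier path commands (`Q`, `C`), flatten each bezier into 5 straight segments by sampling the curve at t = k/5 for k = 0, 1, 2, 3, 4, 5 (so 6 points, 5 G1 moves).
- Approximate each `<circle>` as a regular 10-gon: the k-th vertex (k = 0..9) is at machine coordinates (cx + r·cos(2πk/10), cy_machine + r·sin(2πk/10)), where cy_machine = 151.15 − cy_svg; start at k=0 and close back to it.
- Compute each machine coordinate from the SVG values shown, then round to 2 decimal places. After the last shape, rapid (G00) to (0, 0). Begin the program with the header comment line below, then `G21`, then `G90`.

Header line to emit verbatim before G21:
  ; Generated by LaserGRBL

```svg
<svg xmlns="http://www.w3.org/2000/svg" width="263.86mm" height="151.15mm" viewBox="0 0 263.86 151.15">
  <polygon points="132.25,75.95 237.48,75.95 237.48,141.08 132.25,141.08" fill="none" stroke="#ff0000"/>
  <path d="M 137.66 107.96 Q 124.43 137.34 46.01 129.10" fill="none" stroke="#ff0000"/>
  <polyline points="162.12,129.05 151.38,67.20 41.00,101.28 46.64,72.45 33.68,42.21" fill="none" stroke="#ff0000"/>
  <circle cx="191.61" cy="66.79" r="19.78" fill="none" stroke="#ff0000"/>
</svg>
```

viewBox `0 0 263.86 151.15` with mm width/height → 1 unit = 1 mm. Flip: y_m = 151.15 − y_svg.

**Shape 1** — `<polygon>` rectangle, stroke `#ff0000` → cut (S944, F1566). Machine vertices: (132.25,75.20) → (237.48,75.20) → (237.48,10.07) → (132.25,10.07) → (132.25,75.20). Closed: final G1 returns to the first vertex.

**Shape 2** — `<path>` quadratic bezier, stroke `#ff0000` → cut (S944, F1566). Control points (SVG): P0=(137.66,107.96), P1=(124.43,137.34), P2=(46.01,129.10); sampled at t=k/5. Machine vertices: (137.66,43.19) → (129.76,32.94) → (116.65,25.71) → (98.32,21.48) → (74.77,20.26) → (46.01,22.05). Open path.

**Shape 3** — `<polyline>` open polyline, stroke `#ff0000` → cut (S944, F1566). Machine vertices: (162.12,22.10) → (151.38,83.95) → (41.00,49.87) → (46.64,78.70) → (33.68,108.94). Open path.

**Shape 4** — `<circle>` circle, stroke `#ff0000` → cut (S944, F1566). Machine vertices: (211.39,84.36) → (207.61,95.99) → (197.72,103.17) → (185.50,103.17) → (175.61,95.99) → (171.83,84.36) → (175.61,72.73) → (185.50,65.55) → (197.72,65.55) → (207.61,72.73) → (211.39,84.36). Closed: final G1 returns to the first vertex.

; Generated by LaserGRBL
G21
G90
G00 X132.25 Y75.20
M3 S944
G01 X237.48 Y75.20 F1566
G01 X237.48 Y10.07
G01 X132.25 Y10.07
G01 X132.25 Y75.20
M5
G00 X137.66 Y43.19
M3 S944
G01 X129.76 Y32.94 F1566
G01 X116.65 Y25.71
G01 X98.32 Y21.48
G01 X74.77 Y20.26
G01 X46.01 Y22.05
M5
G00 X162.12 Y22.10
M3 S944
G01 X151.38 Y83.95 F1566
G01 X41.00 Y49.87
G01 X46.64 Y78.70
G01 X33.68 Y108.94
M5
G00 X211.39 Y84.36
M3 S944
G01 X207.61 Y95.99 F1566
G01 X197.72 Y103.17
G01 X185.50 Y103.17
G01 X175.61 Y95.99
G01 X171.83 Y84.36
G01 X175.61 Y72.73
G01 X185.50 Y65.55
G01 X197.72 Y65.55
G01 X207.61 Y72.73
G01 X211.39 Y84.36
M5
G00 X0.00 Y0.00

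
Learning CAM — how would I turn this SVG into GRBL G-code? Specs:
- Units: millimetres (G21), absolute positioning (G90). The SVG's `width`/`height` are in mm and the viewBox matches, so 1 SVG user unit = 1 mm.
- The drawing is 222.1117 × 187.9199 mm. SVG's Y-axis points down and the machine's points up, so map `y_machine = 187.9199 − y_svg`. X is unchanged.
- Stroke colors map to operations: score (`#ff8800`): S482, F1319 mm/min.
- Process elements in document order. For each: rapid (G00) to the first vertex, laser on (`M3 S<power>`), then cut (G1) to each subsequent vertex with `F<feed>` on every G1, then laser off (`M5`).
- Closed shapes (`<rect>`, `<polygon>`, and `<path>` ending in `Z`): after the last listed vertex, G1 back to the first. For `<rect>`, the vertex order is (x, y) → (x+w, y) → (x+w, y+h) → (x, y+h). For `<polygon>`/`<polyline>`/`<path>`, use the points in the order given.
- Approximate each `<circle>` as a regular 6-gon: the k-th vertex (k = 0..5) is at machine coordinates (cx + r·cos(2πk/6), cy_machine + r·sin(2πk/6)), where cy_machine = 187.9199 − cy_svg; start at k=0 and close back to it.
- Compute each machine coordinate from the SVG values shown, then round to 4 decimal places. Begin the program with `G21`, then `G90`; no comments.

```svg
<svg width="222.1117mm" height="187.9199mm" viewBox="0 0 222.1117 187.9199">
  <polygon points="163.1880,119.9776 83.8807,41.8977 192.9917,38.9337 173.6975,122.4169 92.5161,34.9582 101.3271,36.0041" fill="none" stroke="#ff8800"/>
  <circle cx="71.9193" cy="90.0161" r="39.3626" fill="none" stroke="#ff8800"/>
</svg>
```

G21
G90
G00 X163.1880 Y67.9423
M3 S482
G1 X83.8807 Y146.0222 F1319
G1 X192.9917 Y148.9862 F1319
G1 X173.6975 Y65.5030 F1319
G1 X92.5161 Y152.9617 F1319
G1 X101.3271 Y151.9158 F1319
G1 X163.1880 Y67.9423 F1319
M5
G00 X111.2819 Y97.9038
M3 S482
G1 X91.6006 Y131.9928 F1319
G1 X52.2380 Y131.9928 F1319
G1 X32.5567 Y97.9038 F1319
G1 X52.2380 Y63.8148 F1319
G1 X91.6006 Y63.8148 F1319
G1 X111.2819 Y97.9038 F1319
M5

Since the viewBox matches the mm dimensions, user units are millimetres directly. The only transform is the Y-flip y_m = 187.9199 − y_svg.

Shape 1 is a closed polygon drawn with `<polygon>`. Its stroke #ff8800 means score at S482, F1319. After flipping Y the toolpath is (163.1880,67.9423) → (83.8807,146.0222) → (192.9917,148.9862) → (173.6975,65.5030) → (92.5161,152.9617) → (101.3271,151.9158) → (163.1880,67.9423), returning to the start.

Shape 2 is a circle drawn with `<circle>`. Its stroke #ff8800 means score at S482, F1319. After flipping Y the toolpath is (111.2819,97.9038) → (91.6006,131.9928) → (52.2380,131.9928) → (32.5567,97.9038) → (52.2380,63.8148) → (91.6006,63.8148) → (111.2819,97.9038), returning to the start.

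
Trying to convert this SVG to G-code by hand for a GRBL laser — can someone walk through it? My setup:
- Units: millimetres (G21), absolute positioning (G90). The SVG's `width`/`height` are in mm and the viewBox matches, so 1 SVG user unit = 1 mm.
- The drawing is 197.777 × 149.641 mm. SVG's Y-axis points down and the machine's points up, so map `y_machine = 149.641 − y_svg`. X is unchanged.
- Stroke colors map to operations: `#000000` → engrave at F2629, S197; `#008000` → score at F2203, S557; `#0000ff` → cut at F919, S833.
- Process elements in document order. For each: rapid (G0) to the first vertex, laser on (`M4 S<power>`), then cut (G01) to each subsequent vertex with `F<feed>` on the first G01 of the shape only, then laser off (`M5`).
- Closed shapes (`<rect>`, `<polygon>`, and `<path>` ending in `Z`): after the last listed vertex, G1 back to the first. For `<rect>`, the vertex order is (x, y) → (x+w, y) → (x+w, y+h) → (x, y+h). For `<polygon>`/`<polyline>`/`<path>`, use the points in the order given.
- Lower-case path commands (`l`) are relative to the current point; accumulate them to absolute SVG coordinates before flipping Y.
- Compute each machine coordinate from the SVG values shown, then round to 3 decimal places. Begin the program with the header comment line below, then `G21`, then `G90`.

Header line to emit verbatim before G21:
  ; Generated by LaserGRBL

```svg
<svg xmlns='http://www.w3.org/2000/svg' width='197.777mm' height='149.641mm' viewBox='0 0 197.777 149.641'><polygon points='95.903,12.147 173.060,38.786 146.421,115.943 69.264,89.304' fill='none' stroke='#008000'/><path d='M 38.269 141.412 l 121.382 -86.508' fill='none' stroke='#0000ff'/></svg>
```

viewBox `0 0 197.777 149.641` with mm width/height → 1 unit = 1 mm. Flip: y_m = 149.641 − y_svg.

**Shape 1** — `<polygon>` regular polygon, stroke `#008000` → score (S557, F2203). Machine vertices: (95.903,137.494) → (173.060,110.855) → (146.421,33.698) → (69.264,60.337) → (95.903,137.494). Closed: final G1 returns to the first vertex.

**Shape 2** — `<path>` line segment, stroke `#0000ff` → cut (S833, F919). Machine vertices: (38.269,8.229) → (159.651,94.737). Open path.

; Generated by LaserGRBL
G21
G90
G0 X95.903 Y137.494
M4 S557
G01 X173.060 Y110.855 F2203
G01 X146.421 Y33.698
G01 X69.264 Y60.337
G01 X95.903 Y137.494
M5
G0 X38.269 Y8.229
M4 S833
G01 X159.651 Y94.737 F919
M5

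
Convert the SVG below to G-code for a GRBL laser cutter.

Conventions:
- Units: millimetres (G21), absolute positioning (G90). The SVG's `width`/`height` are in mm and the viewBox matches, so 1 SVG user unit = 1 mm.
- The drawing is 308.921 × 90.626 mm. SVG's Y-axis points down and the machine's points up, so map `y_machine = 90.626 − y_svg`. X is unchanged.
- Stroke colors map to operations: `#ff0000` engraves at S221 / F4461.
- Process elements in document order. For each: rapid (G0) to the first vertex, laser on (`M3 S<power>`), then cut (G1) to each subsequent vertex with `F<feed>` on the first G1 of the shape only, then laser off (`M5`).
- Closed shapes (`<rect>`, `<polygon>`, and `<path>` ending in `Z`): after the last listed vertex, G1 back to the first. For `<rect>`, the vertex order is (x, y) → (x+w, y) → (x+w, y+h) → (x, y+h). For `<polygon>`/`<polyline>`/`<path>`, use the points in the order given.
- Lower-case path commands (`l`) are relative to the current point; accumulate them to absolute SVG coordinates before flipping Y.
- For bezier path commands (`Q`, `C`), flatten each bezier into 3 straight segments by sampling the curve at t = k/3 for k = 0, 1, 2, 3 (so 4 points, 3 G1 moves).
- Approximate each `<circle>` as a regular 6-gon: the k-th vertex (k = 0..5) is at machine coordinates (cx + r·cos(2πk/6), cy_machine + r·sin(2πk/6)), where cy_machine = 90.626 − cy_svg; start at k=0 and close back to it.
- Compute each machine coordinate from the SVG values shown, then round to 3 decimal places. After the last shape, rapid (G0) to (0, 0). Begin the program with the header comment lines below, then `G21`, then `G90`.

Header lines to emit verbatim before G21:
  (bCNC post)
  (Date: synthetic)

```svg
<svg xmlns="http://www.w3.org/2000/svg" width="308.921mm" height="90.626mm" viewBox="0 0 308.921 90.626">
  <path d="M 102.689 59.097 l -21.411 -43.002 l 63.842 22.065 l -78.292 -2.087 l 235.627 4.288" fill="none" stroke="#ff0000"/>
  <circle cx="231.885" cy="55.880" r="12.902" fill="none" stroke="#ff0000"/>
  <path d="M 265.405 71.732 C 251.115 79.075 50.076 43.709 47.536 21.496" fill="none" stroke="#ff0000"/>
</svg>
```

(bCNC post)
(Date: synthetic)
G21
G90
G0 X102.689 Y31.529
M3 S221
G1 X81.278 Y74.531 F4461
G1 X145.120 Y52.466
G1 X66.828 Y54.553
G1 X302.455 Y50.265
M5
G0 X244.787 Y34.746
M3 S221
G1 X238.336 Y45.919 F4461
G1 X225.434 Y45.919
G1 X218.983 Y34.746
G1 X225.434 Y23.573
G1 X238.336 Y23.573
G1 X244.787 Y34.746
M5
G0 X265.405 Y18.894
M3 S221
G1 X203.134 Y23.718 F4461
G1 X101.974 Y44.602
G1 X47.536 Y69.130
M5
G0 X0.000 Y0.000

1 u = 1 mm; y_m = 90.626 − y.

[1] `<path>` open polyline, #ff0000→engrave S221 F4461: (102.689,31.529) → (81.278,74.531) → (145.120,52.466) → (66.828,54.553) → (302.455,50.265)

[2] `<circle>` circle, #ff0000→engrave S221 F4461: (244.787,34.746) → (238.336,45.919) → (225.434,45.919) → (218.983,34.746) → (225.434,23.573) → (238.336,23.573) → (244.787,34.746) (closed)

[3] `<path>` cubic bezier, #ff0000→engrave S221 F4461: (265.405,18.894) → (203.134,23.718) → (101.974,44.602) → (47.536,69.130)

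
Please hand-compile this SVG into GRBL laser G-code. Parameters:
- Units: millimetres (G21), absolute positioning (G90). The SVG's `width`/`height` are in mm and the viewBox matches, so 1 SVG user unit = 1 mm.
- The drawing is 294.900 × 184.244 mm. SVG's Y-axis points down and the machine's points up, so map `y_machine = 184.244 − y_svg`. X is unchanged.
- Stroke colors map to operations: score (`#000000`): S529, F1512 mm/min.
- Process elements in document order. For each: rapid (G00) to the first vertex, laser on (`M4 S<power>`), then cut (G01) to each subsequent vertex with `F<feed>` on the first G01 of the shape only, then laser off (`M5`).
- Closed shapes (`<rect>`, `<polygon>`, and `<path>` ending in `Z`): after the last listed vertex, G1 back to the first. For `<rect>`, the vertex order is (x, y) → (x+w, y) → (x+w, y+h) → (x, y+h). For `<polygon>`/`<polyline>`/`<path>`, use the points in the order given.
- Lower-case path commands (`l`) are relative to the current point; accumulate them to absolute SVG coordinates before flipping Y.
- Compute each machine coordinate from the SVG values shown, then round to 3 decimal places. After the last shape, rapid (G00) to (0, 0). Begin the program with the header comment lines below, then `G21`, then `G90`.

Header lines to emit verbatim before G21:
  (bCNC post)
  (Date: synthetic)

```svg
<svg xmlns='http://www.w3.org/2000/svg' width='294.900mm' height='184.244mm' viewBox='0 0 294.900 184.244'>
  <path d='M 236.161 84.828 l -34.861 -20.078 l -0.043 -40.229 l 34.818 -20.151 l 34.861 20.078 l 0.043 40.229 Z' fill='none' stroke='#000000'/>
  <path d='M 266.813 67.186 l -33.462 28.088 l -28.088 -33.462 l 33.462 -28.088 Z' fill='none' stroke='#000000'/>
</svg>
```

(bCNC post)
(Date: synthetic)
G21
G90
G00 X236.161 Y99.416
M4 S529
G01 X201.300 Y119.494 F1512
G01 X201.257 Y159.723
G01 X236.075 Y179.874
G01 X270.936 Y159.796
G01 X270.979 Y119.567
G01 X236.161 Y99.416
M5
G00 X266.813 Y117.058
M4 S529
G01 X233.351 Y88.970 F1512
G01 X205.263 Y122.432
G01 X238.725 Y150.520
G01 X266.813 Y117.058
M5
G00 X0.000 Y0.000

1 u = 1 mm; y_m = 184.244 − y.

[1] `<path>` regular polygon, #000000→score S529 F1512: (236.161,99.416) → (201.300,119.494) → (201.257,159.723) → (236.075,179.874) → (270.936,159.796) → (270.979,119.567) → (236.161,99.416) (closed)

[2] `<path>` regular polygon, #000000→score S529 F1512: (266.813,117.058) → (233.351,88.970) → (205.263,122.432) → (238.725,150.520) → (266.813,117.058) (closed)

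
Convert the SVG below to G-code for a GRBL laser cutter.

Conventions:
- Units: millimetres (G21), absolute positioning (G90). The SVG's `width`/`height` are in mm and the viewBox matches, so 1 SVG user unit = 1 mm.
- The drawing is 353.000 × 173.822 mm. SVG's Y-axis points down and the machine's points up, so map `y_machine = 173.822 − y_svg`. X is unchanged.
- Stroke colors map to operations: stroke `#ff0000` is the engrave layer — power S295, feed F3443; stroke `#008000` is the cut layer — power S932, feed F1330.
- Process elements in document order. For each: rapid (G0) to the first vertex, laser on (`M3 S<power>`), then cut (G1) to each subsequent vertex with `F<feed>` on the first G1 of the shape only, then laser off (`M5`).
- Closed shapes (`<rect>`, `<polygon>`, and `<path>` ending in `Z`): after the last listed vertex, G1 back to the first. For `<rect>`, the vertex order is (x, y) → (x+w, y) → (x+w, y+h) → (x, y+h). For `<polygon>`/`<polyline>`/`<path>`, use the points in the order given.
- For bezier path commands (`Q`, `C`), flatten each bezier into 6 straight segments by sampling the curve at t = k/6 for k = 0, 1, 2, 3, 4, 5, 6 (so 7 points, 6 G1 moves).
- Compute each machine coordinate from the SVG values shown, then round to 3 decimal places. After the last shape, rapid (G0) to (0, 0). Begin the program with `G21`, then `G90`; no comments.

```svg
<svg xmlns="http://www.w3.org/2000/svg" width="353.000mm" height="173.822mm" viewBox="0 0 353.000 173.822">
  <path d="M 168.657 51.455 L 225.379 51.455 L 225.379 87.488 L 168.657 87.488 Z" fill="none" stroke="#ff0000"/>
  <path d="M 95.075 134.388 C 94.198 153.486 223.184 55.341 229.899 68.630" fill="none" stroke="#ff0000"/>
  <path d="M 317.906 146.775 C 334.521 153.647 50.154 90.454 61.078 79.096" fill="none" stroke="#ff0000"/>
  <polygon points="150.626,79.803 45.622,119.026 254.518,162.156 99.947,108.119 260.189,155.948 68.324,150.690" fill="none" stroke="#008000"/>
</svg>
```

G21
G90
G0 X168.657 Y122.367
M3 S295
G1 X225.379 Y122.367 F3443
G1 X225.379 Y86.334
G1 X168.657 Y86.334
G1 X168.657 Y122.367
M5
G0 X95.075 Y39.434
M3 S295
G1 X104.291 Y38.597 F3443
G1 X128.147 Y50.947
G1 X159.640 Y70.135
G1 X191.765 Y89.806
G1 X217.520 Y103.609
G1 X229.899 Y105.192
M5
G0 X317.906 Y27.047
M3 S295
G1 X303.892 Y28.885 F3443
G1 X256.278 Y39.015
G1 X191.626 Y54.050
G1 X126.500 Y70.604
G1 X77.463 Y85.292
G1 X61.078 Y94.726
M5
G0 X150.626 Y94.019
M3 S932
G1 X45.622 Y54.796 F1330
G1 X254.518 Y11.666
G1 X99.947 Y65.703
G1 X260.189 Y17.874
G1 X68.324 Y23.132
G1 X150.626 Y94.019
M5
G0 X0.000 Y0.000

Since the viewBox matches the mm dimensions, user units are millimetres directly. The only transform is the Y-flip y_m = 173.822 − y_svg.

Shape 1 is a rectangle drawn with `<path>`. Its stroke #ff0000 means engrave at S295, F3443. After flipping Y the toolpath is (168.657,122.367) → (225.379,122.367) → (225.379,86.334) → (168.657,86.334) → (168.657,122.367), returning to the start.

Shape 2 is a cubic bezier drawn with `<path>`. Its stroke #ff0000 means engrave at S295, F3443. After flipping Y the toolpath is (95.075,39.434) → (104.291,38.597) → (128.147,50.947) → (159.640,70.135) → (191.765,89.806) → (217.520,103.609) → (229.899,105.192).

Shape 3 is a cubic bezier drawn with `<path>`. Its stroke #ff0000 means engrave at S295, F3443. After flipping Y the toolpath is (317.906,27.047) → (303.892,28.885) → (256.278,39.015) → (191.626,54.050) → (126.500,70.604) → (77.463,85.292) → (61.078,94.726).

Shape 4 is a closed polygon drawn with `<polygon>`. Its stroke #008000 means cut at S932, F1330. After flipping Y the toolpath is (150.626,94.019) → (45.622,54.796) → (254.518,11.666) → (99.947,65.703) → (260.189,17.874) → (68.324,23.132) → (150.626,94.019), returning to the start.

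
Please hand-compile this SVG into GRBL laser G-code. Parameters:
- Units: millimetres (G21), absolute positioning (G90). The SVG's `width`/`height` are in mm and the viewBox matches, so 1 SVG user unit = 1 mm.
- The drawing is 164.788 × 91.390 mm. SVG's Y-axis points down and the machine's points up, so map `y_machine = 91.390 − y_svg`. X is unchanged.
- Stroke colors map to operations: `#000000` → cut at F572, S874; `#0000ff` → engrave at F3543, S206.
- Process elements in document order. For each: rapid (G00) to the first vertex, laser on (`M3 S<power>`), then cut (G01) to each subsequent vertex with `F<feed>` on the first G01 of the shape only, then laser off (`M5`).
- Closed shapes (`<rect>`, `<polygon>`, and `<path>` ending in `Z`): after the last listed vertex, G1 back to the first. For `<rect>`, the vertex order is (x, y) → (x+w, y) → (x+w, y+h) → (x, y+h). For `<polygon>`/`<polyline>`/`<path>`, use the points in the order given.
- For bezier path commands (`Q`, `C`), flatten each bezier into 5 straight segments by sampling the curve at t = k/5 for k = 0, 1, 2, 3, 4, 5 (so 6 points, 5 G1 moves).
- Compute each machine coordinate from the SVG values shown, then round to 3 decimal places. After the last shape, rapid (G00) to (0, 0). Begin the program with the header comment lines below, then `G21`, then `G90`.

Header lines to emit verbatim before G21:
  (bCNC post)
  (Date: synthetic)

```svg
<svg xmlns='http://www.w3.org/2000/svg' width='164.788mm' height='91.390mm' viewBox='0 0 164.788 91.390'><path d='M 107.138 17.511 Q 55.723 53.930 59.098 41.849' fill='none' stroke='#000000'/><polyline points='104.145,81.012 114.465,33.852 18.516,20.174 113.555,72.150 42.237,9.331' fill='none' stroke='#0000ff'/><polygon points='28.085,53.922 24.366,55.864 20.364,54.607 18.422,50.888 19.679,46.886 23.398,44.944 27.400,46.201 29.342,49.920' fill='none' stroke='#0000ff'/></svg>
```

(bCNC post)
(Date: synthetic)
G21
G90
G00 X107.138 Y73.879
M3 S874
G01 X88.764 Y61.251 F572
G01 X74.772 Y52.504
G01 X65.164 Y47.636
G01 X59.940 Y46.649
G01 X59.098 Y49.541
M5
G00 X104.145 Y10.378
M3 S206
G01 X114.465 Y57.538 F3543
G01 X18.516 Y71.216
G01 X113.555 Y19.240
G01 X42.237 Y82.059
M5
G00 X28.085 Y37.468
M3 S206
G01 X24.366 Y35.526 F3543
G01 X20.364 Y36.783
G01 X18.422 Y40.502
G01 X19.679 Y44.504
G01 X23.398 Y46.446
G01 X27.400 Y45.189
G01 X29.342 Y41.470
G01 X28.085 Y37.468
M5
G00 X0.000 Y0.000

1 u = 1 mm; y_m = 91.390 − y.

[1] `<path>` quadratic bezier, #000000→cut S874 F572: (107.138,73.879) → (88.764,61.251) → (74.772,52.504) → (65.164,47.636) → (59.940,46.649) → (59.098,49.541)

[2] `<polyline>` open polyline, #0000ff→engrave S206 F3543: (104.145,10.378) → (114.465,57.538) → (18.516,71.216) → (113.555,19.240) → (42.237,82.059)

[3] `<polygon>` regular polygon, #0000ff→engrave S206 F3543: (28.085,37.468) → (24.366,35.526) → (20.364,36.783) → (18.422,40.502) → (19.679,44.504) → (23.398,46.446) → (27.400,45.189) → (29.342,41.470) → (28.085,37.468) (closed)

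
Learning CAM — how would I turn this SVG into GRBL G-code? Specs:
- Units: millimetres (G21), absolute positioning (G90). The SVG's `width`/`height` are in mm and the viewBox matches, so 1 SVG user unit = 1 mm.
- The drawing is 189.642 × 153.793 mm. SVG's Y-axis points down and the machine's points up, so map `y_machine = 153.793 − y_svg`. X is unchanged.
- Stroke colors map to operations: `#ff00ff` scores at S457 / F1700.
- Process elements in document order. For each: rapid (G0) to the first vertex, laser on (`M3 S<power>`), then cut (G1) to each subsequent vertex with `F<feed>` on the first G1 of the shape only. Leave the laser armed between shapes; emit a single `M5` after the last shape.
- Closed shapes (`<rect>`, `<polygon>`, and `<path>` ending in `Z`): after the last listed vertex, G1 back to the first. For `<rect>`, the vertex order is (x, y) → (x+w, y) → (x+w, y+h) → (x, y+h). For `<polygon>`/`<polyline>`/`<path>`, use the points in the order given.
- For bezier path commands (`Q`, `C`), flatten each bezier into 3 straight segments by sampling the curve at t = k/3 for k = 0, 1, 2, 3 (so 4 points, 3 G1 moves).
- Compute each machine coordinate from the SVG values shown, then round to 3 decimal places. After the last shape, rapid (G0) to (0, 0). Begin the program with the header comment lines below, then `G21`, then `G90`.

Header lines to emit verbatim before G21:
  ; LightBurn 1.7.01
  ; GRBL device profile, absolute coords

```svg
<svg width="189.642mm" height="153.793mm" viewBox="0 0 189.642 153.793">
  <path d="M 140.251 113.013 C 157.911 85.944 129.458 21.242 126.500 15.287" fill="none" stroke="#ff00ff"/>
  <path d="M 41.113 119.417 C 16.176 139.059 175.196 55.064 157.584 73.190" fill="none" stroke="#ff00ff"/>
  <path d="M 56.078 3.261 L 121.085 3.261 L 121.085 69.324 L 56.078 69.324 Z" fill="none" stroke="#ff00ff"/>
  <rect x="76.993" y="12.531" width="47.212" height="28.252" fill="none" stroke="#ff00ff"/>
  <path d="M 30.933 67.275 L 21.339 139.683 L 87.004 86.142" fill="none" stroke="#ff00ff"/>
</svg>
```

1 u = 1 mm; y_m = 153.793 − y.

[1] `<path>` cubic bezier, #ff00ff→score S457 F1700: (140.251,40.780) → (145.192,76.824) → (135.304,116.538) → (126.500,138.506)

[2] `<path>` cubic bezier, #ff00ff→score S457 F1700: (41.113,34.376) → (64.140,41.659) → (129.674,72.309) → (157.584,80.603)

[3] `<path>` rectangle, #ff00ff→score S457 F1700: (56.078,150.532) → (121.085,150.532) → (121.085,84.469) → (56.078,84.469) → (56.078,150.532) (closed)

[4] `<rect>` rectangle, #ff00ff→score S457 F1700: (76.993,141.262) → (124.205,141.262) → (124.205,113.010) → (76.993,113.010) → (76.993,141.262) (closed)

[5] `<path>` open polyline, #ff00ff→score S457 F1700: (30.933,86.518) → (21.339,14.110) → (87.004,67.651)

; LightBurn 1.7.01
; GRBL device profile, absolute coords
G21
G90
G0 X140.251 Y40.780
M3 S457
G1 X145.192 Y76.824 F1700
G1 X135.304 Y116.538
G1 X126.500 Y138.506
G0 X41.113 Y34.376
M3 S457
G1 X64.140 Y41.659 F1700
G1 X129.674 Y72.309
G1 X157.584 Y80.603
G0 X56.078 Y150.532
M3 S457
G1 X121.085 Y150.532 F1700
G1 X121.085 Y84.469
G1 X56.078 Y84.469
G1 X56.078 Y150.532
G0 X76.993 Y141.262
M3 S457
G1 X124.205 Y141.262 F1700
G1 X124.205 Y113.010
G1 X76.993 Y113.010
G1 X76.993 Y141.262
G0 X30.933 Y86.518
M3 S457
G1 X21.339 Y14.110 F1700
G1 X87.004 Y67.651
M5
G0 X0.000 Y0.000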